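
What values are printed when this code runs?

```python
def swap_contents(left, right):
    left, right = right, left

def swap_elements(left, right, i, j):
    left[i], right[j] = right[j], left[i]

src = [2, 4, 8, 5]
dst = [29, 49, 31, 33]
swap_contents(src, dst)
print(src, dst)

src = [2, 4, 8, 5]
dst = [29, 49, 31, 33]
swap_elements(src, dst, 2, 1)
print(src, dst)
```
[2, 4, 8, 5] [29, 49, 31, 33]
[2, 4, 49, 5] [29, 8, 31, 33]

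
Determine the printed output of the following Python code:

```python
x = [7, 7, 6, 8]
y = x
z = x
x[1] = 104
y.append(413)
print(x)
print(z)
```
[7, 104, 6, 8, 413]
[7, 104, 6, 8, 413]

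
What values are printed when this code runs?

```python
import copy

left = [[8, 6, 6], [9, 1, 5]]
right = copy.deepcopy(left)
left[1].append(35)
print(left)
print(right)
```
[[8, 6, 6], [9, 1, 5, 35]]
[[8, 6, 6], [9, 1, 5]]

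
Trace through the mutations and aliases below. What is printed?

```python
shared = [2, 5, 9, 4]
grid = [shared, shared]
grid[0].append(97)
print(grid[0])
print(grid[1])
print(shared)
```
[2, 5, 9, 4, 97]
[2, 5, 9, 4, 97]
[2, 5, 9, 4, 97]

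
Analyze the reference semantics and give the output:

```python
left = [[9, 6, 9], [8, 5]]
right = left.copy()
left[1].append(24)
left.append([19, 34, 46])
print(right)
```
[[9, 6, 9], [8, 5, 24]]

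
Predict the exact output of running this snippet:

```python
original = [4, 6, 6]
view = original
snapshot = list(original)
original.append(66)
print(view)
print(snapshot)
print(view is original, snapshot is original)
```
[4, 6, 6, 66]
[4, 6, 6]
True False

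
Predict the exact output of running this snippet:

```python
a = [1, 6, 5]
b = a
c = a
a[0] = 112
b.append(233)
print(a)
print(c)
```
[112, 6, 5, 233]
[112, 6, 5, 233]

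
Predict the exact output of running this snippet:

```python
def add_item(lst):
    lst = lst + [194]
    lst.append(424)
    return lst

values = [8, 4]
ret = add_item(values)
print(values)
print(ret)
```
[8, 4]
[8, 4, 194, 424]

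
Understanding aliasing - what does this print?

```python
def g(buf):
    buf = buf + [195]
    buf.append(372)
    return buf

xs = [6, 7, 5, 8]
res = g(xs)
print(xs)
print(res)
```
[6, 7, 5, 8]
[6, 7, 5, 8, 195, 372]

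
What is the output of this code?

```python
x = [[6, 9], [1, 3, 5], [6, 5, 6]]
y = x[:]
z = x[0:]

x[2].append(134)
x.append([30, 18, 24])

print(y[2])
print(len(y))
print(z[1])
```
[6, 5, 6, 134]
3
[1, 3, 5]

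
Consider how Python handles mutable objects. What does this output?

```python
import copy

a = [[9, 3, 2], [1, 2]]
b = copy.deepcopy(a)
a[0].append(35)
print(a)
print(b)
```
[[9, 3, 2, 35], [1, 2]]
[[9, 3, 2], [1, 2]]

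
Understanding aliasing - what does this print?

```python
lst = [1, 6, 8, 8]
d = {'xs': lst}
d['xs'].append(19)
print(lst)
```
[1, 6, 8, 8, 19]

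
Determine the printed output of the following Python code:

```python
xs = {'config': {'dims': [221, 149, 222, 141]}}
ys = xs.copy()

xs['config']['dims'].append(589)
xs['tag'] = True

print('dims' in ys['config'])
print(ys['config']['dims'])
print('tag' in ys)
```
True
[221, 149, 222, 141, 589]
False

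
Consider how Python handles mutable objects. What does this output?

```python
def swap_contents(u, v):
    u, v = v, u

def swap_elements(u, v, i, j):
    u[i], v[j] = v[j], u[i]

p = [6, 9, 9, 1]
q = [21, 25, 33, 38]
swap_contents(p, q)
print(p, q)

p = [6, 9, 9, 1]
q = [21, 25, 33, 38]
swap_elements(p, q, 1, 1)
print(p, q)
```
[6, 9, 9, 1] [21, 25, 33, 38]
[6, 25, 9, 1] [21, 9, 33, 38]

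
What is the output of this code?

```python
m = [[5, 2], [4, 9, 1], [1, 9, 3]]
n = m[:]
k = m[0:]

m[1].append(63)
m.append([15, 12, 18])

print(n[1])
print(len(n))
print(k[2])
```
[4, 9, 1, 63]
3
[1, 9, 3]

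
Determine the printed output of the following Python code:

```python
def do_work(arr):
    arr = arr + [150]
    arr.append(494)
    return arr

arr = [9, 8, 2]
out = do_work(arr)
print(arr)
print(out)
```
[9, 8, 2]
[9, 8, 2, 150, 494]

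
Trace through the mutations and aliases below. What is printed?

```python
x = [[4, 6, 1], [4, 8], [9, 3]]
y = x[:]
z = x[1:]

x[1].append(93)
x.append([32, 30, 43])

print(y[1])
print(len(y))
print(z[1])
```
[4, 8, 93]
3
[9, 3]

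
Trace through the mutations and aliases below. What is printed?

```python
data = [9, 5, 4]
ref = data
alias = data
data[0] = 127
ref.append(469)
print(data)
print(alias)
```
[127, 5, 4, 469]
[127, 5, 4, 469]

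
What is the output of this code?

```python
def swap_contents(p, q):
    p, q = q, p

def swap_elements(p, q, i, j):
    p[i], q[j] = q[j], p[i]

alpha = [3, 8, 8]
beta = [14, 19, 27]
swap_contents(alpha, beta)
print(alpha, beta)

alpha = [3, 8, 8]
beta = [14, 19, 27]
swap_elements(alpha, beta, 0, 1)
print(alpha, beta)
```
[3, 8, 8] [14, 19, 27]
[19, 8, 8] [14, 3, 27]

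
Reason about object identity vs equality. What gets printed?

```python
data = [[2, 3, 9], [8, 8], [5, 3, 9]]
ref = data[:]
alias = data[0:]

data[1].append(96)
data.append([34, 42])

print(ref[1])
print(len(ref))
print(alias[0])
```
[8, 8, 96]
3
[2, 3, 9]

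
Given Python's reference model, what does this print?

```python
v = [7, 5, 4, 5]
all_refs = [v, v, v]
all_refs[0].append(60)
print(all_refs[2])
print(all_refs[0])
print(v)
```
[7, 5, 4, 5, 60]
[7, 5, 4, 5, 60]
[7, 5, 4, 5, 60]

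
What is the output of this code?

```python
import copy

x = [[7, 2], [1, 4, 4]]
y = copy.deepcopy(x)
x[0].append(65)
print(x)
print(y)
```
[[7, 2, 65], [1, 4, 4]]
[[7, 2], [1, 4, 4]]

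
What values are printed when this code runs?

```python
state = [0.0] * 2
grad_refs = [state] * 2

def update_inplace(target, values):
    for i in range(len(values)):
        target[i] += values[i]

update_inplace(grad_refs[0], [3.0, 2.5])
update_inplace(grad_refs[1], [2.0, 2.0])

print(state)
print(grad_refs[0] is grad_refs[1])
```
[5.0, 4.5]
True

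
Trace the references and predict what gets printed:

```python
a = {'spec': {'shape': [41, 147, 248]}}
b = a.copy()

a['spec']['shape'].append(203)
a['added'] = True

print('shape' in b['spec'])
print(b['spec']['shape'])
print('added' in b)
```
True
[41, 147, 248, 203]
False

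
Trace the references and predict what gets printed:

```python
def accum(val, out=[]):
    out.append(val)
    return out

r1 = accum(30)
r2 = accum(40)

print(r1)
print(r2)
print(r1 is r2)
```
[30, 40]
[30, 40]
True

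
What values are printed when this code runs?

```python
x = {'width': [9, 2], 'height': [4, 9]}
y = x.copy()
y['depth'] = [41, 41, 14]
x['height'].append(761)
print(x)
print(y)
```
{'width': [9, 2], 'height': [4, 9, 761]}
{'width': [9, 2], 'height': [4, 9, 761], 'depth': [41, 41, 14]}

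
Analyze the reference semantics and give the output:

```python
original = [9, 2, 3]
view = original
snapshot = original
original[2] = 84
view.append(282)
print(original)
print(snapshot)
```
[9, 2, 84, 282]
[9, 2, 84, 282]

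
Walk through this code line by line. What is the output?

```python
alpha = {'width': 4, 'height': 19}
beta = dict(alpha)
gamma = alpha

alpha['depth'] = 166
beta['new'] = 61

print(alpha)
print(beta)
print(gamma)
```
{'width': 4, 'height': 19, 'depth': 166}
{'width': 4, 'height': 19, 'new': 61}
{'width': 4, 'height': 19, 'depth': 166}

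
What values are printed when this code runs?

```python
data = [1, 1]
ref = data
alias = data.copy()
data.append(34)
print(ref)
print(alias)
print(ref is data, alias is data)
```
[1, 1, 34]
[1, 1]
True False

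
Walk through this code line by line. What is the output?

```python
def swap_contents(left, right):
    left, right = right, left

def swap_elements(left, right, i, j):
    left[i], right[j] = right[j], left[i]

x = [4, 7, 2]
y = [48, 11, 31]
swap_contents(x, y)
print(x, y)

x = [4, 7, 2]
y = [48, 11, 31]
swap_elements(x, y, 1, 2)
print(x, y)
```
[4, 7, 2] [48, 11, 31]
[4, 31, 2] [48, 11, 7]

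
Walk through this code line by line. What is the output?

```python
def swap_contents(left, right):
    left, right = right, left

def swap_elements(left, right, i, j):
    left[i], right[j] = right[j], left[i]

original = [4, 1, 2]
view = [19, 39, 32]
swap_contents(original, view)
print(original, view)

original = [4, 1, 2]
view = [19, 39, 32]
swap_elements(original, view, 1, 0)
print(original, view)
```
[4, 1, 2] [19, 39, 32]
[4, 19, 2] [1, 39, 32]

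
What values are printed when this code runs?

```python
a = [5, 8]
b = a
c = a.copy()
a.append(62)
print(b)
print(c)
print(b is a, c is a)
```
[5, 8, 62]
[5, 8]
True False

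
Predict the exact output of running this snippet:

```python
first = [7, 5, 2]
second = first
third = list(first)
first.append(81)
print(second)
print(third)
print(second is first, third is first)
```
[7, 5, 2, 81]
[7, 5, 2]
True False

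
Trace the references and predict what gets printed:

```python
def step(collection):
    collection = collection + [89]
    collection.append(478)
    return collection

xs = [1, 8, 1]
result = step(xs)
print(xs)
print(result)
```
[1, 8, 1]
[1, 8, 1, 89, 478]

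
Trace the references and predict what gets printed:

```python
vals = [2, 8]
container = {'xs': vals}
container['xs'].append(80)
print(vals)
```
[2, 8, 80]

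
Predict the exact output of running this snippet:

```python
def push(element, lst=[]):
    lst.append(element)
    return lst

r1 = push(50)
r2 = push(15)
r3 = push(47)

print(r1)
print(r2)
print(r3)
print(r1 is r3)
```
[50, 15, 47]
[50, 15, 47]
[50, 15, 47]
True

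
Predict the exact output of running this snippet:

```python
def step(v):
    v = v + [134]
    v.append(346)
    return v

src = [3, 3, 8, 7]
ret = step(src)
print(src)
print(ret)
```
[3, 3, 8, 7]
[3, 3, 8, 7, 134, 346]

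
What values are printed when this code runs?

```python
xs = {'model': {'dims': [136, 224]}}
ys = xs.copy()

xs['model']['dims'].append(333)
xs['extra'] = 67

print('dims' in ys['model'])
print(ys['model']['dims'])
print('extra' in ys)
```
True
[136, 224, 333]
False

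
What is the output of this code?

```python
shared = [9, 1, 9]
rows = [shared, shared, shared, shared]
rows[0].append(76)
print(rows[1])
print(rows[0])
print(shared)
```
[9, 1, 9, 76]
[9, 1, 9, 76]
[9, 1, 9, 76]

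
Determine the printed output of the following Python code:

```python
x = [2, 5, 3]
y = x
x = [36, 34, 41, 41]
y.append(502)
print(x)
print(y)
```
[36, 34, 41, 41]
[2, 5, 3, 502]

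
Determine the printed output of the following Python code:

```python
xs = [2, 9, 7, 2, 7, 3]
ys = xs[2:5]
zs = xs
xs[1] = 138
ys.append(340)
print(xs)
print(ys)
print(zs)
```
[2, 138, 7, 2, 7, 3]
[7, 2, 7, 340]
[2, 138, 7, 2, 7, 3]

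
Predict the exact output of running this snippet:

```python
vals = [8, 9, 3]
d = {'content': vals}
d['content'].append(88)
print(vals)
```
[8, 9, 3, 88]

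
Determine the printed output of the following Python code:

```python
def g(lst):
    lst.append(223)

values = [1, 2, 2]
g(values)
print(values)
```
[1, 2, 2, 223]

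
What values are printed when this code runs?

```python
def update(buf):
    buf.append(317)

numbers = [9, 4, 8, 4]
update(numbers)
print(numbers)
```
[9, 4, 8, 4, 317]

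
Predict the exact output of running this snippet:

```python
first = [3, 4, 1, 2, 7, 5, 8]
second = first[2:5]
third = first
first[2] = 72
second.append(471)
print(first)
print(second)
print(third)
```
[3, 4, 72, 2, 7, 5, 8]
[1, 2, 7, 471]
[3, 4, 72, 2, 7, 5, 8]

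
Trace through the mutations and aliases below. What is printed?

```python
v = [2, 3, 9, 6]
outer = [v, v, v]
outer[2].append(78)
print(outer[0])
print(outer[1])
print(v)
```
[2, 3, 9, 6, 78]
[2, 3, 9, 6, 78]
[2, 3, 9, 6, 78]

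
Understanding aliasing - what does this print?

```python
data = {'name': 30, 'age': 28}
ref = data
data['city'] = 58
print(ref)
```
{'name': 30, 'age': 28, 'city': 58}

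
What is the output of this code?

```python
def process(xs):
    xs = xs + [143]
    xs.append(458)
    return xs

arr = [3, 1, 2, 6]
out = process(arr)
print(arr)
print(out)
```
[3, 1, 2, 6]
[3, 1, 2, 6, 143, 458]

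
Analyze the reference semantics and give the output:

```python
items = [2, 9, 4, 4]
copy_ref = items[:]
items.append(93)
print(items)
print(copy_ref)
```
[2, 9, 4, 4, 93]
[2, 9, 4, 4]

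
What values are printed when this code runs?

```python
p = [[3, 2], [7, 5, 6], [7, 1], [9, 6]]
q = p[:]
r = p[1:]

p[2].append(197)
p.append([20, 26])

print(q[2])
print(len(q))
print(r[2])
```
[7, 1, 197]
4
[9, 6]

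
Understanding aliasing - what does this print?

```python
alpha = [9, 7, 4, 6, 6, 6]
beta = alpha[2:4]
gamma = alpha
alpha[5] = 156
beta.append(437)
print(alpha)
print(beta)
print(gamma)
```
[9, 7, 4, 6, 6, 156]
[4, 6, 437]
[9, 7, 4, 6, 6, 156]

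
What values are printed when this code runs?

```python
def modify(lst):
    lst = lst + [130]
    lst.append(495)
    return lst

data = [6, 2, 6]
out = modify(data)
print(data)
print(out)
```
[6, 2, 6]
[6, 2, 6, 130, 495]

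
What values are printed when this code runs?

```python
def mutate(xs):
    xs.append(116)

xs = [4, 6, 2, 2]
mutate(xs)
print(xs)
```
[4, 6, 2, 2, 116]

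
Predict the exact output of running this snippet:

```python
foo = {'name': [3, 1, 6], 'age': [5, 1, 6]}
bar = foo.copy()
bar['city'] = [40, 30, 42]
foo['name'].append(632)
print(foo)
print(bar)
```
{'name': [3, 1, 6, 632], 'age': [5, 1, 6]}
{'name': [3, 1, 6, 632], 'age': [5, 1, 6], 'city': [40, 30, 42]}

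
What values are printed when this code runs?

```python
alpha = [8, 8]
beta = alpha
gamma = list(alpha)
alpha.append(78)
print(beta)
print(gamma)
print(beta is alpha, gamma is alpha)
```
[8, 8, 78]
[8, 8]
True False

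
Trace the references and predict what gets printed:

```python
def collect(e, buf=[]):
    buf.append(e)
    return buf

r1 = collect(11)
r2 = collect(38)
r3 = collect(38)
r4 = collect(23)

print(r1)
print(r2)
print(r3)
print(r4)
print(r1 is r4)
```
[11, 38, 38, 23]
[11, 38, 38, 23]
[11, 38, 38, 23]
[11, 38, 38, 23]
True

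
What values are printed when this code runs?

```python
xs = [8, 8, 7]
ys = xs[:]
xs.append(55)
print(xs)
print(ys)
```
[8, 8, 7, 55]
[8, 8, 7]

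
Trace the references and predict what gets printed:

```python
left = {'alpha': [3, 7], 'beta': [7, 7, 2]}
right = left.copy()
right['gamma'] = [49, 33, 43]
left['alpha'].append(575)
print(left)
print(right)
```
{'alpha': [3, 7, 575], 'beta': [7, 7, 2]}
{'alpha': [3, 7, 575], 'beta': [7, 7, 2], 'gamma': [49, 33, 43]}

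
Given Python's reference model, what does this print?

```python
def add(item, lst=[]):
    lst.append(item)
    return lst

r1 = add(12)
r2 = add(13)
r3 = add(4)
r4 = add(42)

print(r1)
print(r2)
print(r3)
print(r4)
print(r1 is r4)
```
[12, 13, 4, 42]
[12, 13, 4, 42]
[12, 13, 4, 42]
[12, 13, 4, 42]
True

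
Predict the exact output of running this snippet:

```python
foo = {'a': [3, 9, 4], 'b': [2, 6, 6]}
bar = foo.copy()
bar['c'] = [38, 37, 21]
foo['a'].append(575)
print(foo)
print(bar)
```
{'a': [3, 9, 4, 575], 'b': [2, 6, 6]}
{'a': [3, 9, 4, 575], 'b': [2, 6, 6], 'c': [38, 37, 21]}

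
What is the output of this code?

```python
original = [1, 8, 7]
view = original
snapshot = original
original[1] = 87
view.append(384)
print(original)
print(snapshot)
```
[1, 87, 7, 384]
[1, 87, 7, 384]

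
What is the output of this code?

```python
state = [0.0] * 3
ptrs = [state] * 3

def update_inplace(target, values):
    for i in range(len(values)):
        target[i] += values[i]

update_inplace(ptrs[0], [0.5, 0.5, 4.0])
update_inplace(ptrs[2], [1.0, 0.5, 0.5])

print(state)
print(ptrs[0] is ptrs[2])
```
[1.5, 1.0, 4.5]
True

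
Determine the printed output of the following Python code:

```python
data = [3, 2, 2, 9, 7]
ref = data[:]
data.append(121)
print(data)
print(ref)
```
[3, 2, 2, 9, 7, 121]
[3, 2, 2, 9, 7]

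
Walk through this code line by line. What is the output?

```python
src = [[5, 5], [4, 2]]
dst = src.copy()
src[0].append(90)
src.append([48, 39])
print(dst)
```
[[5, 5, 90], [4, 2]]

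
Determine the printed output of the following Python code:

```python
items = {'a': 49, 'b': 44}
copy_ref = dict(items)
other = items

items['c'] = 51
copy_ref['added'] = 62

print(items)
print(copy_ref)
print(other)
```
{'a': 49, 'b': 44, 'c': 51}
{'a': 49, 'b': 44, 'added': 62}
{'a': 49, 'b': 44, 'c': 51}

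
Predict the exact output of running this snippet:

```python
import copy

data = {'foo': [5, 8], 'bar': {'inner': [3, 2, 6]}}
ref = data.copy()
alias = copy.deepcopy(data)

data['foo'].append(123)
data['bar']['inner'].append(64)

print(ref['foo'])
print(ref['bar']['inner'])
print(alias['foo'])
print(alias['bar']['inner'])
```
[5, 8, 123]
[3, 2, 6, 64]
[5, 8]
[3, 2, 6]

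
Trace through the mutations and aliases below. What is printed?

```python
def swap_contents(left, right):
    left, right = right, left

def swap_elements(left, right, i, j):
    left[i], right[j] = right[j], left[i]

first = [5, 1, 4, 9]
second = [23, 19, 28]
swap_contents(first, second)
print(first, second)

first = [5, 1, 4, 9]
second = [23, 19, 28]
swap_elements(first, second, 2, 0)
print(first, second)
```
[5, 1, 4, 9] [23, 19, 28]
[5, 1, 23, 9] [4, 19, 28]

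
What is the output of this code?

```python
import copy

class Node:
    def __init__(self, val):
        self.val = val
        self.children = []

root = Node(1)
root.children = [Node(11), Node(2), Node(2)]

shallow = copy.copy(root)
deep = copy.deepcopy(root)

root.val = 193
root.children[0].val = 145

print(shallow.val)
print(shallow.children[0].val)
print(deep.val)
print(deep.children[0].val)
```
1
145
1
11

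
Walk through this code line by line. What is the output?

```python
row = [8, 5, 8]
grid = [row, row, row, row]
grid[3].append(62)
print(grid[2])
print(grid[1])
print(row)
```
[8, 5, 8, 62]
[8, 5, 8, 62]
[8, 5, 8, 62]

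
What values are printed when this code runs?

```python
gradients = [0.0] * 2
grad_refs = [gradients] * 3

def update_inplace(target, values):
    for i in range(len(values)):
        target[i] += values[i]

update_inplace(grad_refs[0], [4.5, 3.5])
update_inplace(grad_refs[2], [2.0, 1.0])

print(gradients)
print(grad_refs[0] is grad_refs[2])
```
[6.5, 4.5]
True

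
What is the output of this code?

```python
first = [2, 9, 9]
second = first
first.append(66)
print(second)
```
[2, 9, 9, 66]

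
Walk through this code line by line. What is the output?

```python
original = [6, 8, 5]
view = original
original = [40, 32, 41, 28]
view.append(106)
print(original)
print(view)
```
[40, 32, 41, 28]
[6, 8, 5, 106]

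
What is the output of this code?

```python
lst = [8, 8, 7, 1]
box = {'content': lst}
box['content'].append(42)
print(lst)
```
[8, 8, 7, 1, 42]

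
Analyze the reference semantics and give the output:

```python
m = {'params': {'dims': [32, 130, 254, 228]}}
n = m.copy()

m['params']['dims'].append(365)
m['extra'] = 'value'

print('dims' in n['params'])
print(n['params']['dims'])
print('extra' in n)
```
True
[32, 130, 254, 228, 365]
False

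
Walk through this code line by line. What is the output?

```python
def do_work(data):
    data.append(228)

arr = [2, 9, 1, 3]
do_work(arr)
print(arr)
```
[2, 9, 1, 3, 228]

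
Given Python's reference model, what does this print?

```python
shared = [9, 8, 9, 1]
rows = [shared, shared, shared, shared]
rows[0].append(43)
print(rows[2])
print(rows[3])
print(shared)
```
[9, 8, 9, 1, 43]
[9, 8, 9, 1, 43]
[9, 8, 9, 1, 43]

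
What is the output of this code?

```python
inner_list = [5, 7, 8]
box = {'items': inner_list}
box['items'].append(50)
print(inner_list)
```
[5, 7, 8, 50]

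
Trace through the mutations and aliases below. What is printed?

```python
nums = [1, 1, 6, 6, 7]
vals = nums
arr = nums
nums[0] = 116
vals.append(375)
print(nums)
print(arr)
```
[116, 1, 6, 6, 7, 375]
[116, 1, 6, 6, 7, 375]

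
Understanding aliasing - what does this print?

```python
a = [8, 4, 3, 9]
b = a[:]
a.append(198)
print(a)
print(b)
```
[8, 4, 3, 9, 198]
[8, 4, 3, 9]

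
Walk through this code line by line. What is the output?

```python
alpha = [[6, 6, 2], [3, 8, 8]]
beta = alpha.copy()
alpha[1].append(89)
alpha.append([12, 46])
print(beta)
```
[[6, 6, 2], [3, 8, 8, 89]]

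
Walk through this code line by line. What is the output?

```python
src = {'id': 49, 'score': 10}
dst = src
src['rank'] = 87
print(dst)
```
{'id': 49, 'score': 10, 'rank': 87}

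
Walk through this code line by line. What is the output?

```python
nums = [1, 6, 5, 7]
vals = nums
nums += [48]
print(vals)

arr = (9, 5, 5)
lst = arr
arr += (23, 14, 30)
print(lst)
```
[1, 6, 5, 7, 48]
(9, 5, 5)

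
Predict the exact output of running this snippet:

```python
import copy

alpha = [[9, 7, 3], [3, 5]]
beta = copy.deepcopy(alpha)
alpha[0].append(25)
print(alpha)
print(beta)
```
[[9, 7, 3, 25], [3, 5]]
[[9, 7, 3], [3, 5]]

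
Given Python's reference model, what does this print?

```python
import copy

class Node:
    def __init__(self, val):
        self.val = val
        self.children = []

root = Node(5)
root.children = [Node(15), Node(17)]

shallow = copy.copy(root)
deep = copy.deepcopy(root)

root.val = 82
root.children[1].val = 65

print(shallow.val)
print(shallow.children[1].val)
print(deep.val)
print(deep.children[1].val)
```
5
65
5
17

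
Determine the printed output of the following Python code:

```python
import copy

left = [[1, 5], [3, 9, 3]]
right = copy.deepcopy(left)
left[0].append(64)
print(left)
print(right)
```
[[1, 5, 64], [3, 9, 3]]
[[1, 5], [3, 9, 3]]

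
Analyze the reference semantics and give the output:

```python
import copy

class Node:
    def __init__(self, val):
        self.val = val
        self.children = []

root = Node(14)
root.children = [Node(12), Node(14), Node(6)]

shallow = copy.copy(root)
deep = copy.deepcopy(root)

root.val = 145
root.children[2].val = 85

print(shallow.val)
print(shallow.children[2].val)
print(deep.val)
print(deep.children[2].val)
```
14
85
14
6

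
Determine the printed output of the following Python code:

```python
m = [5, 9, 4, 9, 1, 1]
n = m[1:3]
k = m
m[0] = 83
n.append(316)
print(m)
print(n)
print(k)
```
[83, 9, 4, 9, 1, 1]
[9, 4, 316]
[83, 9, 4, 9, 1, 1]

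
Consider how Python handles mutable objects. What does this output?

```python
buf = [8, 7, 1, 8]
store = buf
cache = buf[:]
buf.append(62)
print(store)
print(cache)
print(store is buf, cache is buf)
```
[8, 7, 1, 8, 62]
[8, 7, 1, 8]
True False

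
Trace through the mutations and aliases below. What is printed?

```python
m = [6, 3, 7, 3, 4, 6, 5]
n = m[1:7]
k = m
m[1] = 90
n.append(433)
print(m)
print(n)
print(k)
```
[6, 90, 7, 3, 4, 6, 5]
[3, 7, 3, 4, 6, 5, 433]
[6, 90, 7, 3, 4, 6, 5]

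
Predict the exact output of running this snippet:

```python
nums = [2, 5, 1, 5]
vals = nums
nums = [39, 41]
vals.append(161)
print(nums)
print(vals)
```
[39, 41]
[2, 5, 1, 5, 161]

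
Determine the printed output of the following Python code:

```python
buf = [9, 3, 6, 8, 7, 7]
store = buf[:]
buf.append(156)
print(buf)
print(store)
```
[9, 3, 6, 8, 7, 7, 156]
[9, 3, 6, 8, 7, 7]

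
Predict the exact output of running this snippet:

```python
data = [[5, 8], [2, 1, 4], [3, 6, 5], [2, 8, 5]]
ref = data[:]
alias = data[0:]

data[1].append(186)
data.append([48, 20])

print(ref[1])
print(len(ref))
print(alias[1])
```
[2, 1, 4, 186]
4
[2, 1, 4, 186]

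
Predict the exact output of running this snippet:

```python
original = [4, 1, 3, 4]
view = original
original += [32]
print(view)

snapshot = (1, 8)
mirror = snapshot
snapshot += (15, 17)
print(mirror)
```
[4, 1, 3, 4, 32]
(1, 8)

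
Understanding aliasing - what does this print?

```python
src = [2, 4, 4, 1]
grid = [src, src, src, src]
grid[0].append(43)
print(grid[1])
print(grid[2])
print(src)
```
[2, 4, 4, 1, 43]
[2, 4, 4, 1, 43]
[2, 4, 4, 1, 43]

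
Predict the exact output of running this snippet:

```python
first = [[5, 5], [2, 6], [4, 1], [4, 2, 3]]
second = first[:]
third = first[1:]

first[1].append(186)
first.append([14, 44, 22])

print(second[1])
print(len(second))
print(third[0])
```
[2, 6, 186]
4
[2, 6, 186]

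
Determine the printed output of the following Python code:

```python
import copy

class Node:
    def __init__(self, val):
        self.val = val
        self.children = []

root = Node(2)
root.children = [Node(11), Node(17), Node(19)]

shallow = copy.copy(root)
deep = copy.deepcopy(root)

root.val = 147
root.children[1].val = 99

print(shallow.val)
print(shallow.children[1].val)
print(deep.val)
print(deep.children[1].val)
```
2
99
2
17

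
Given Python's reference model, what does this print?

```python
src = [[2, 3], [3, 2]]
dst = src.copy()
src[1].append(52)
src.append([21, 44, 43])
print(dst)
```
[[2, 3], [3, 2, 52]]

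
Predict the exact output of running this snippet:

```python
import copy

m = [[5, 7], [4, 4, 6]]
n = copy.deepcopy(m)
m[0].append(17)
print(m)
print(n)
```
[[5, 7, 17], [4, 4, 6]]
[[5, 7], [4, 4, 6]]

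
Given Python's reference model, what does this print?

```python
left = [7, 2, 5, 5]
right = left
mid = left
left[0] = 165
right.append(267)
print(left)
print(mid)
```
[165, 2, 5, 5, 267]
[165, 2, 5, 5, 267]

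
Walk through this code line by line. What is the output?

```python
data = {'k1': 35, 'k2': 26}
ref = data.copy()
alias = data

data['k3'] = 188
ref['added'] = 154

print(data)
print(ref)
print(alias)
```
{'k1': 35, 'k2': 26, 'k3': 188}
{'k1': 35, 'k2': 26, 'added': 154}
{'k1': 35, 'k2': 26, 'k3': 188}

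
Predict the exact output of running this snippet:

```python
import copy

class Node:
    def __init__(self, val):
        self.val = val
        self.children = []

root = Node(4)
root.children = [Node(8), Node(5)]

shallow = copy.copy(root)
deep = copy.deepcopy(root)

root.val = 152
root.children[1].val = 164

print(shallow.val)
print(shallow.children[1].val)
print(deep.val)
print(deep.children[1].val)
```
4
164
4
5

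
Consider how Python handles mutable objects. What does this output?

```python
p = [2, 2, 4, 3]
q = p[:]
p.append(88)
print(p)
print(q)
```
[2, 2, 4, 3, 88]
[2, 2, 4, 3]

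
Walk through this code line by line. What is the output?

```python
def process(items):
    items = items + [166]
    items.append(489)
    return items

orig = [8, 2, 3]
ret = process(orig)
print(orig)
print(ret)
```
[8, 2, 3]
[8, 2, 3, 166, 489]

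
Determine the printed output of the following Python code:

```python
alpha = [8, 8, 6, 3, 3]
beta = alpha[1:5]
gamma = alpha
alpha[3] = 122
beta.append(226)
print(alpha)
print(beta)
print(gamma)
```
[8, 8, 6, 122, 3]
[8, 6, 3, 3, 226]
[8, 8, 6, 122, 3]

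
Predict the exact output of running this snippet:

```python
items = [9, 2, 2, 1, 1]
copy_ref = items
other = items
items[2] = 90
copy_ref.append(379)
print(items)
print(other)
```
[9, 2, 90, 1, 1, 379]
[9, 2, 90, 1, 1, 379]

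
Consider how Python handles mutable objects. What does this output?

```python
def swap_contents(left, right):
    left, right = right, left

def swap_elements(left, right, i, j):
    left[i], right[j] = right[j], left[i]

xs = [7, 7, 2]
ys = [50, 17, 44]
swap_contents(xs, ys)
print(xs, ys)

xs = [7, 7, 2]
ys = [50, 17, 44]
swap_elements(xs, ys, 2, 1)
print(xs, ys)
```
[7, 7, 2] [50, 17, 44]
[7, 7, 17] [50, 2, 44]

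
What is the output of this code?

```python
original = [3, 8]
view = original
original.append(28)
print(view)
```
[3, 8, 28]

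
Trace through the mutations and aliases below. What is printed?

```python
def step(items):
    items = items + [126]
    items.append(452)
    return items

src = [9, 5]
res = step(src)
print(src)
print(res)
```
[9, 5]
[9, 5, 126, 452]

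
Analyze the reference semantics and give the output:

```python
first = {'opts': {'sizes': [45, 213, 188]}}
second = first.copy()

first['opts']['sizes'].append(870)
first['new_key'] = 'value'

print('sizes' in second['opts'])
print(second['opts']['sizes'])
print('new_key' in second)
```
True
[45, 213, 188, 870]
False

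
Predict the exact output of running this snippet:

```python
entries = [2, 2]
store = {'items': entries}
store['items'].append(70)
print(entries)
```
[2, 2, 70]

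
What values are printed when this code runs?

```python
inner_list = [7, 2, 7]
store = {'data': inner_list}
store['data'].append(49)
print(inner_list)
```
[7, 2, 7, 49]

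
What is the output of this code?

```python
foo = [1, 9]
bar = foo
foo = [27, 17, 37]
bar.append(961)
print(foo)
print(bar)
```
[27, 17, 37]
[1, 9, 961]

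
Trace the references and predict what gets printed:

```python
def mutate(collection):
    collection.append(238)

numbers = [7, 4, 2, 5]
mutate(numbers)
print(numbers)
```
[7, 4, 2, 5, 238]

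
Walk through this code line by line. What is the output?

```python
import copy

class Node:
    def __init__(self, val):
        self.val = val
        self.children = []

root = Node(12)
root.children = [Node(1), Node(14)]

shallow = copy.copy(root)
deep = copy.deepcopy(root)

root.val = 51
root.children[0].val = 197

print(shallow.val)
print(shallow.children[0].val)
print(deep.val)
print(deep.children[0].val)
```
12
197
12
1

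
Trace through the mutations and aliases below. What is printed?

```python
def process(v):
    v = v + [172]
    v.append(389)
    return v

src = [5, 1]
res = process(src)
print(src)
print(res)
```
[5, 1]
[5, 1, 172, 389]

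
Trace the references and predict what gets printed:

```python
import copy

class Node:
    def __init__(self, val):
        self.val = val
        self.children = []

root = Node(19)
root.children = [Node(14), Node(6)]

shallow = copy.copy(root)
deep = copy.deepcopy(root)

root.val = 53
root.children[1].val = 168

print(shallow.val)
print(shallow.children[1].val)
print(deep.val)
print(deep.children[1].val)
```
19
168
19
6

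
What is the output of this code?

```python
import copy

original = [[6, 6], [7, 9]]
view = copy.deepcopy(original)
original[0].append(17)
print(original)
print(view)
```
[[6, 6, 17], [7, 9]]
[[6, 6], [7, 9]]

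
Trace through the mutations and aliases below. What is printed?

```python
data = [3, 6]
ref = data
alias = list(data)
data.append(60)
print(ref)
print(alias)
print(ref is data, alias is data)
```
[3, 6, 60]
[3, 6]
True False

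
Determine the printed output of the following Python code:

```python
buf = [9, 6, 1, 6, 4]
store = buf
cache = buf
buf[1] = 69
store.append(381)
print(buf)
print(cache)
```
[9, 69, 1, 6, 4, 381]
[9, 69, 1, 6, 4, 381]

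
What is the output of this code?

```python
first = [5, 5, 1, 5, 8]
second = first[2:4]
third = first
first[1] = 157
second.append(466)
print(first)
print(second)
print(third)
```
[5, 157, 1, 5, 8]
[1, 5, 466]
[5, 157, 1, 5, 8]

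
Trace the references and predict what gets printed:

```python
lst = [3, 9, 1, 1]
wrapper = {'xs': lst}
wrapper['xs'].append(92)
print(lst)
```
[3, 9, 1, 1, 92]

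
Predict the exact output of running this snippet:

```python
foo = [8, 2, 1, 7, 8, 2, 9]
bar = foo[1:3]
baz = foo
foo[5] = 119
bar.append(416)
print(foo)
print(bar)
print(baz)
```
[8, 2, 1, 7, 8, 119, 9]
[2, 1, 416]
[8, 2, 1, 7, 8, 119, 9]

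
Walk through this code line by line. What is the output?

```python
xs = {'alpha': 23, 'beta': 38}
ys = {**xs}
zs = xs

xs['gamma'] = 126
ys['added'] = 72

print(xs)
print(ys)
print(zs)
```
{'alpha': 23, 'beta': 38, 'gamma': 126}
{'alpha': 23, 'beta': 38, 'added': 72}
{'alpha': 23, 'beta': 38, 'gamma': 126}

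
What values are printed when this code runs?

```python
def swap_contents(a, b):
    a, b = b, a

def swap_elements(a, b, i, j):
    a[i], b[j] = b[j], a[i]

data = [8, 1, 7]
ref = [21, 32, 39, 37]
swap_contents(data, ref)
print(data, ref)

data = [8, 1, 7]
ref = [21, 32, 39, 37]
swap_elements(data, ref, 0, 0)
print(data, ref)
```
[8, 1, 7] [21, 32, 39, 37]
[21, 1, 7] [8, 32, 39, 37]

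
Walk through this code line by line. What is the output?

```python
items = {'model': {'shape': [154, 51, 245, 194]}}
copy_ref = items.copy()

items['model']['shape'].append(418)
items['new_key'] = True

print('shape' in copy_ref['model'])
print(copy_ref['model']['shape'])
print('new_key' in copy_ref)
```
True
[154, 51, 245, 194, 418]
False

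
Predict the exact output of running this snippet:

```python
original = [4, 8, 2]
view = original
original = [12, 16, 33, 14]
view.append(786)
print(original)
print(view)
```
[12, 16, 33, 14]
[4, 8, 2, 786]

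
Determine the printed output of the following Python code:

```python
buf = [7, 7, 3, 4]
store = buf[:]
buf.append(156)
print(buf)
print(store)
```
[7, 7, 3, 4, 156]
[7, 7, 3, 4]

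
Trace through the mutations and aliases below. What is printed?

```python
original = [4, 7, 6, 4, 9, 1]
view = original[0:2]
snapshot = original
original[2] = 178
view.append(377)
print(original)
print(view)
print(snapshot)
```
[4, 7, 178, 4, 9, 1]
[4, 7, 377]
[4, 7, 178, 4, 9, 1]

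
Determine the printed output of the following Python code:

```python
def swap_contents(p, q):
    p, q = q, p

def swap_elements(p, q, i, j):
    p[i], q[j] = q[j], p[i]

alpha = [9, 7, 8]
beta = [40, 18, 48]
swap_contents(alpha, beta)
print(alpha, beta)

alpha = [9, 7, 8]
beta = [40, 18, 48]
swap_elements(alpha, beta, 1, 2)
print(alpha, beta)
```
[9, 7, 8] [40, 18, 48]
[9, 48, 8] [40, 18, 7]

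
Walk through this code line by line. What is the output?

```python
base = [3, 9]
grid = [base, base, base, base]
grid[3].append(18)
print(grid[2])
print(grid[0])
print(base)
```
[3, 9, 18]
[3, 9, 18]
[3, 9, 18]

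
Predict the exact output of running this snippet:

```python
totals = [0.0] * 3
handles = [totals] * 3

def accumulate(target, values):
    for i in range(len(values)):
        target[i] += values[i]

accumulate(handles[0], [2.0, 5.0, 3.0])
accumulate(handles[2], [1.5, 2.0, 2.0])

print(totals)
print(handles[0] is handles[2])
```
[3.5, 7.0, 5.0]
True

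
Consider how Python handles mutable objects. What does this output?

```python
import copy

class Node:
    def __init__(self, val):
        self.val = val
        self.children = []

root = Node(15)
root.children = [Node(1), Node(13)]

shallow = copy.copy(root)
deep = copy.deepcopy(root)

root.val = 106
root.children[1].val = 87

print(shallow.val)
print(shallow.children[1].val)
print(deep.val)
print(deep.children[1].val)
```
15
87
15
13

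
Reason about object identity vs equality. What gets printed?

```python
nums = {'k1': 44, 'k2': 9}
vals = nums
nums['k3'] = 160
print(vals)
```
{'k1': 44, 'k2': 9, 'k3': 160}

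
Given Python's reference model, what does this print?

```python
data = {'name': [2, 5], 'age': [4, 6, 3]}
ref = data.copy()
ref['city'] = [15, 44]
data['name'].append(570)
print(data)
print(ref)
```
{'name': [2, 5, 570], 'age': [4, 6, 3]}
{'name': [2, 5, 570], 'age': [4, 6, 3], 'city': [15, 44]}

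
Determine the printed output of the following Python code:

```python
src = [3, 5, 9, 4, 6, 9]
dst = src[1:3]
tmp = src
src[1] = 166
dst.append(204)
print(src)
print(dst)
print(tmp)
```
[3, 166, 9, 4, 6, 9]
[5, 9, 204]
[3, 166, 9, 4, 6, 9]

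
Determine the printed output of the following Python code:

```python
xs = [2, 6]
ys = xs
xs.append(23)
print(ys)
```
[2, 6, 23]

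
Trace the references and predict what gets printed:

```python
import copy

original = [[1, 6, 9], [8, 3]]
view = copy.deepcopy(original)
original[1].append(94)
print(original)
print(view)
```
[[1, 6, 9], [8, 3, 94]]
[[1, 6, 9], [8, 3]]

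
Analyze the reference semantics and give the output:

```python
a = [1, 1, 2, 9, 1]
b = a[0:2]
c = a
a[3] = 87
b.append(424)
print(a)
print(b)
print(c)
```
[1, 1, 2, 87, 1]
[1, 1, 424]
[1, 1, 2, 87, 1]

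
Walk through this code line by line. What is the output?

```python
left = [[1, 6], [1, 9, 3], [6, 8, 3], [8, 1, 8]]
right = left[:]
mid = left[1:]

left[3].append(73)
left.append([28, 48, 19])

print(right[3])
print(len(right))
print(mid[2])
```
[8, 1, 8, 73]
4
[8, 1, 8, 73]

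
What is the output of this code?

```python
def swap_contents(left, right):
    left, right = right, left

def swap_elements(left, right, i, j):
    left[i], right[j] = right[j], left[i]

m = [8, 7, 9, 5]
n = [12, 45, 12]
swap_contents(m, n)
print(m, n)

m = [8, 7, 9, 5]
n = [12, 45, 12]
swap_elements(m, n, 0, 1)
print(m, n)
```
[8, 7, 9, 5] [12, 45, 12]
[45, 7, 9, 5] [12, 8, 12]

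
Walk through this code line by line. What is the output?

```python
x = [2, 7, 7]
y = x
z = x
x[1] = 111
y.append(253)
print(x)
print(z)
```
[2, 111, 7, 253]
[2, 111, 7, 253]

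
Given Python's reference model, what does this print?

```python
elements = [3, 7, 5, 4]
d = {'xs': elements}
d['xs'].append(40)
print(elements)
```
[3, 7, 5, 4, 40]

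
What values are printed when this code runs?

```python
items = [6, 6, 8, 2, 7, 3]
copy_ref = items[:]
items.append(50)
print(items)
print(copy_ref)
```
[6, 6, 8, 2, 7, 3, 50]
[6, 6, 8, 2, 7, 3]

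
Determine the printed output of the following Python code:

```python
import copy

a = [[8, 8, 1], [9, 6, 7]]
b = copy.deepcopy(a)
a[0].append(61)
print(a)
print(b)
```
[[8, 8, 1, 61], [9, 6, 7]]
[[8, 8, 1], [9, 6, 7]]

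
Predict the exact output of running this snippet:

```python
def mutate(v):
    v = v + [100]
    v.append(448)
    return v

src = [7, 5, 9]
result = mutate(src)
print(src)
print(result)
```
[7, 5, 9]
[7, 5, 9, 100, 448]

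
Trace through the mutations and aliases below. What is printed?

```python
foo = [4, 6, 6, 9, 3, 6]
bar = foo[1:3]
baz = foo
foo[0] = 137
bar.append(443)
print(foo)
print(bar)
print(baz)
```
[137, 6, 6, 9, 3, 6]
[6, 6, 443]
[137, 6, 6, 9, 3, 6]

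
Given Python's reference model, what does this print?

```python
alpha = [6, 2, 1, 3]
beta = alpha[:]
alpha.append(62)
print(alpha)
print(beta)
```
[6, 2, 1, 3, 62]
[6, 2, 1, 3]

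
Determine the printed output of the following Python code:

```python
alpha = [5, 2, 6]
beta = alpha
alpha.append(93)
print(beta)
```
[5, 2, 6, 93]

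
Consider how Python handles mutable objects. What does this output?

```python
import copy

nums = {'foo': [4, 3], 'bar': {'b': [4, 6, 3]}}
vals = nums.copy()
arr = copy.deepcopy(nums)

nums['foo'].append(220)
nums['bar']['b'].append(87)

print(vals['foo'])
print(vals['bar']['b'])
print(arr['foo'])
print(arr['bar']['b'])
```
[4, 3, 220]
[4, 6, 3, 87]
[4, 3]
[4, 6, 3]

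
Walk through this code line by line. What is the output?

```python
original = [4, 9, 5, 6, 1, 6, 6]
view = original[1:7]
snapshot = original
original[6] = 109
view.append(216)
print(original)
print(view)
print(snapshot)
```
[4, 9, 5, 6, 1, 6, 109]
[9, 5, 6, 1, 6, 6, 216]
[4, 9, 5, 6, 1, 6, 109]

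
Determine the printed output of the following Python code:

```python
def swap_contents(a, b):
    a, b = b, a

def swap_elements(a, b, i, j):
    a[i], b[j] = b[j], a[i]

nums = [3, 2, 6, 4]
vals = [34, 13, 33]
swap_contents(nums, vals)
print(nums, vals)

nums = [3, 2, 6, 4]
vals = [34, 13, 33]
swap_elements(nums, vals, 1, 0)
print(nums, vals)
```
[3, 2, 6, 4] [34, 13, 33]
[3, 34, 6, 4] [2, 13, 33]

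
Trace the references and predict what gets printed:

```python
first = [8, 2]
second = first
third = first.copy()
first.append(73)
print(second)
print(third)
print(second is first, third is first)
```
[8, 2, 73]
[8, 2]
True False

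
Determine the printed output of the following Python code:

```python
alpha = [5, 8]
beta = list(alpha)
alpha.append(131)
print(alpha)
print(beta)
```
[5, 8, 131]
[5, 8]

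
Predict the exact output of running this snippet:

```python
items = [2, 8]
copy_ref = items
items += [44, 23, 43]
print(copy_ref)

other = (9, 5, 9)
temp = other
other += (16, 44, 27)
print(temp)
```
[2, 8, 44, 23, 43]
(9, 5, 9)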